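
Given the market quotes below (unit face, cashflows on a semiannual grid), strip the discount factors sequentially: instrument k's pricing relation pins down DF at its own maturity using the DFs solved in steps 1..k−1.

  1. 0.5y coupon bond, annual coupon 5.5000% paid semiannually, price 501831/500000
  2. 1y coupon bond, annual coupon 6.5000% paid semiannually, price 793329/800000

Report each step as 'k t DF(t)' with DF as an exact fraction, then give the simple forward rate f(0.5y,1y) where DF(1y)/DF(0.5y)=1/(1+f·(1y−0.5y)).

step 1 [0.5y] bond c/2=11/400: DF=(501831/500000 − 11/400·(0))/(1+11/400) = 1221/1250 ≈ 0.976800
step 2 [1y] bond c/2=13/400: DF=(793329/800000 − 13/400·(0.976800))/(1+13/400) = 9297/10000 ≈ 0.929700

1 1/2 1221/1250
2 1 9297/10000
f(0.5y,1y) = ((1221/1250)/(9297/10000) − 1)/(1/2) = 314/3099 ≈ 10.1323%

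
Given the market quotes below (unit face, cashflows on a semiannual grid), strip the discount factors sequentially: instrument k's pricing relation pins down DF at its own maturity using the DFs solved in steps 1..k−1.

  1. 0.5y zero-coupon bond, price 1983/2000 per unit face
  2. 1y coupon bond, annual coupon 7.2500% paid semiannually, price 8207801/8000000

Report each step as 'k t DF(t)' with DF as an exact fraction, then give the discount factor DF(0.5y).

1 1/2 1983/2000
2 1 4777/5000
DF(0.5y) = 1983/2000 ≈ 0.991500

step 1 [0.5y] zero: DF = P = 1983/2000 ≈ 0.991500
step 2 [1y] bond c/2=29/800: DF=(8207801/8000000 − 29/800·(0.991500))/(1+29/800) = 4777/5000 ≈ 0.955400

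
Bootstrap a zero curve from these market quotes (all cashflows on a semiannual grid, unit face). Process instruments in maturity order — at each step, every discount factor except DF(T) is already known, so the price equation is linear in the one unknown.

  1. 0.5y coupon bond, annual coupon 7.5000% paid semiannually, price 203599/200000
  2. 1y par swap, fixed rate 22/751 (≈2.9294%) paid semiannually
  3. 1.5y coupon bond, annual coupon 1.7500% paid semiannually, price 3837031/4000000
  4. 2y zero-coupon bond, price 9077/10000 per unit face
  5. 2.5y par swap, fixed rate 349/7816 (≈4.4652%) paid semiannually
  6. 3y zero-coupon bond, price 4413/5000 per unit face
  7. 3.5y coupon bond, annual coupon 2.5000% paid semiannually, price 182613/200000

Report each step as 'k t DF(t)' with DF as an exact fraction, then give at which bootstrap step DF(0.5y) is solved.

1 1/2 2453/2500
2 1 4857/5000
3 3/2 467/500
4 2 9077/10000
5 5/2 8953/10000
6 3 4413/5000
7 7/2 833/1000
DF(0.5y) is solved at step 1

step 1 [0.5y] bond c/2=3/80: DF=(203599/200000 − 3/80·(0))/(1+3/80) = 2453/2500 ≈ 0.981200
step 2 [1y] swap r/2=11/751: DF=(1 − 11/751·(0.981200))/(1+11/751) = 4857/5000 ≈ 0.971400
step 3 [1.5y] bond c/2=7/800: DF=(3837031/4000000 − 7/800·(0.981200+0.971400))/(1+7/800) = 467/500 ≈ 0.934000
step 4 [2y] zero: DF = P = 9077/10000 ≈ 0.907700
step 5 [2.5y] swap r/2=349/15632: DF=(1 − 349/15632·(0.981200+0.971400+0.934000+0.907700))/(1+349/15632) = 8953/10000 ≈ 0.895300
step 6 [3y] zero: DF = P = 4413/5000 ≈ 0.882600
step 7 [3.5y] bond c/2=1/80: DF=(182613/200000 − 1/80·(0.981200+0.971400+0.934000+0.907700+0.895300+0.882600))/(1+1/80) = 833/1000 ≈ 0.833000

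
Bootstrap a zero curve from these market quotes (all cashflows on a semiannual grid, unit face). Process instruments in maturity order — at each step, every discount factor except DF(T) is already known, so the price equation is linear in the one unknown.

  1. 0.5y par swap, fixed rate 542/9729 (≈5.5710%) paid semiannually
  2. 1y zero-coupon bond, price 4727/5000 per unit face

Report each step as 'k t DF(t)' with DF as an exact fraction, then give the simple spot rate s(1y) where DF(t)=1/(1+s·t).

1 1/2 9729/10000
2 1 4727/5000
s(1y) = (1/(4727/5000) − 1)/(1) = 273/4727 ≈ 5.7753%

step 1 [0.5y] swap r/2=271/9729: DF=(1 − 271/9729·(0))/(1+271/9729) = 9729/10000 ≈ 0.972900
step 2 [1y] zero: DF = P = 4727/5000 ≈ 0.945400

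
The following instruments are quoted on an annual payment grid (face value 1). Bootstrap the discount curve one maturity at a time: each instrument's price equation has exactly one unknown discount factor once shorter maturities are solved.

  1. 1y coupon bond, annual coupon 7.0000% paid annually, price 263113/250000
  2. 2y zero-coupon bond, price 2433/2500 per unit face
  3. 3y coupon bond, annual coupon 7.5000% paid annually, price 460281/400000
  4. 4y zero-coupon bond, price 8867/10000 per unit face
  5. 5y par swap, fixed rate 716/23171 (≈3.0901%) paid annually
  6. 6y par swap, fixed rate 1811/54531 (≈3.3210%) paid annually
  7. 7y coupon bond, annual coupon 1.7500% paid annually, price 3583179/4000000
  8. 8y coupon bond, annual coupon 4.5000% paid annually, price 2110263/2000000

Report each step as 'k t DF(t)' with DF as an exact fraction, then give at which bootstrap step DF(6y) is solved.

step 1 [1y] bond c/1=7/100: DF=(263113/250000 − 7/100·(0))/(1+7/100) = 2459/2500 ≈ 0.983600
step 2 [2y] zero: DF = P = 2433/2500 ≈ 0.973200
step 3 [3y] bond c/1=3/40: DF=(460281/400000 − 3/40·(0.983600+0.973200))/(1+3/40) = 9339/10000 ≈ 0.933900
step 4 [4y] zero: DF = P = 8867/10000 ≈ 0.886700
step 5 [5y] swap r/1=716/23171: DF=(1 − 716/23171·(0.983600+0.973200+0.933900+0.886700))/(1+716/23171) = 1071/1250 ≈ 0.856800
step 6 [6y] swap r/1=1811/54531: DF=(1 − 1811/54531·(0.983600+0.973200+0.933900+0.886700+0.856800))/(1+1811/54531) = 8189/10000 ≈ 0.818900
step 7 [7y] bond c/1=7/400: DF=(3583179/4000000 − 7/400·(0.983600+0.973200+0.933900+0.886700+0.856800+0.818900))/(1+7/400) = 3933/5000 ≈ 0.786600
step 8 [8y] bond c/1=9/200: DF=(2110263/2000000 − 9/200·(0.983600+0.973200+0.933900+0.886700+0.856800+0.818900+0.786600))/(1+9/200) = 741/1000 ≈ 0.741000

1 1 2459/2500
2 2 2433/2500
3 3 9339/10000
4 4 8867/10000
5 5 1071/1250
6 6 8189/10000
7 7 3933/5000
8 8 741/1000
DF(6y) is solved at step 6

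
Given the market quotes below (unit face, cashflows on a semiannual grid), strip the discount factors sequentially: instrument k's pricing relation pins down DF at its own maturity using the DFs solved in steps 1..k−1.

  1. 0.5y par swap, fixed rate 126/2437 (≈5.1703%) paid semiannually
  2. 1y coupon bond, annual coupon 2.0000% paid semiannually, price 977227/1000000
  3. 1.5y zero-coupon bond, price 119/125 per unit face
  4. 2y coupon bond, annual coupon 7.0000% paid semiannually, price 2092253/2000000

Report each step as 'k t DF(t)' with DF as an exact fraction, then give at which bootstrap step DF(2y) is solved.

1 1/2 2437/2500
2 1 9579/10000
3 3/2 119/125
4 2 2283/2500
DF(2y) is solved at step 4

step 1 [0.5y] swap r/2=63/2437: DF=(1 − 63/2437·(0))/(1+63/2437) = 2437/2500 ≈ 0.974800
step 2 [1y] bond c/2=1/100: DF=(977227/1000000 − 1/100·(0.974800))/(1+1/100) = 9579/10000 ≈ 0.957900
step 3 [1.5y] zero: DF = P = 119/125 ≈ 0.952000
step 4 [2y] bond c/2=7/200: DF=(2092253/2000000 − 7/200·(0.974800+0.957900+0.952000))/(1+7/200) = 2283/2500 ≈ 0.913200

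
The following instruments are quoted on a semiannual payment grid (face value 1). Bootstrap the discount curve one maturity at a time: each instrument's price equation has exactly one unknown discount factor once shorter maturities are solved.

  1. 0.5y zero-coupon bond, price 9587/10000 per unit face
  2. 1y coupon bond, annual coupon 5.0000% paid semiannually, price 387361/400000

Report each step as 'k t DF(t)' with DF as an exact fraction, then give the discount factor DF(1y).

step 1 [0.5y] zero: DF = P = 9587/10000 ≈ 0.958700
step 2 [1y] bond c/2=1/40: DF=(387361/400000 − 1/40·(0.958700))/(1+1/40) = 4607/5000 ≈ 0.921400

1 1/2 9587/10000
2 1 4607/5000
DF(1y) = 4607/5000 ≈ 0.921400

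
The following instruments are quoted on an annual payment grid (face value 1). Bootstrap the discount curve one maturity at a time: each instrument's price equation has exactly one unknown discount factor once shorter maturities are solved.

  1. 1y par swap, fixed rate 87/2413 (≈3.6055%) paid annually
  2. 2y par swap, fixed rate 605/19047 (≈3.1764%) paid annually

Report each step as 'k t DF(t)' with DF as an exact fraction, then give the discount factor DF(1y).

step 1 [1y] swap r/1=87/2413: DF=(1 − 87/2413·(0))/(1+87/2413) = 2413/2500 ≈ 0.965200
step 2 [2y] swap r/1=605/19047: DF=(1 − 605/19047·(0.965200))/(1+605/19047) = 1879/2000 ≈ 0.939500

1 1 2413/2500
2 2 1879/2000
DF(1y) = 2413/2500 ≈ 0.965200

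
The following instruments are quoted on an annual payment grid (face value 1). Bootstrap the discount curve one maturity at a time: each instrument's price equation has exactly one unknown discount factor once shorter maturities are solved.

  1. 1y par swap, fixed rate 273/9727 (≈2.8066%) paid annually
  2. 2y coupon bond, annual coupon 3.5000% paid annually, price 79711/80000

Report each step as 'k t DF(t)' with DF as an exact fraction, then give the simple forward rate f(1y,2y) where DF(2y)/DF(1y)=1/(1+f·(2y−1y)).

step 1 [1y] swap r/1=273/9727: DF=(1 − 273/9727·(0))/(1+273/9727) = 9727/10000 ≈ 0.972700
step 2 [2y] bond c/1=7/200: DF=(79711/80000 − 7/200·(0.972700))/(1+7/200) = 4649/5000 ≈ 0.929800

1 1 9727/10000
2 2 4649/5000
f(1y,2y) = ((9727/10000)/(4649/5000) − 1)/(1) = 429/9298 ≈ 4.6139%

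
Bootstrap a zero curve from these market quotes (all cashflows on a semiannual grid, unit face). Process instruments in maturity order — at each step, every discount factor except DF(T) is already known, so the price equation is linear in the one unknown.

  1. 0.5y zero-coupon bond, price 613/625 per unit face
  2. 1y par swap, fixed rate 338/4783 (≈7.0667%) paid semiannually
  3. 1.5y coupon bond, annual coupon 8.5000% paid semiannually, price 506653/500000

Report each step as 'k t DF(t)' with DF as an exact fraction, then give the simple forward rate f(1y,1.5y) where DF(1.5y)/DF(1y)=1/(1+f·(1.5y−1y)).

1 1/2 613/625
2 1 2331/2500
3 3/2 447/500
f(1y,1.5y) = ((2331/2500)/(447/500) − 1)/(1/2) = 64/745 ≈ 8.5906%

step 1 [0.5y] zero: DF = P = 613/625 ≈ 0.980800
step 2 [1y] swap r/2=169/4783: DF=(1 − 169/4783·(0.980800))/(1+169/4783) = 2331/2500 ≈ 0.932400
step 3 [1.5y] bond c/2=17/400: DF=(506653/500000 − 17/400·(0.980800+0.932400))/(1+17/400) = 447/500 ≈ 0.894000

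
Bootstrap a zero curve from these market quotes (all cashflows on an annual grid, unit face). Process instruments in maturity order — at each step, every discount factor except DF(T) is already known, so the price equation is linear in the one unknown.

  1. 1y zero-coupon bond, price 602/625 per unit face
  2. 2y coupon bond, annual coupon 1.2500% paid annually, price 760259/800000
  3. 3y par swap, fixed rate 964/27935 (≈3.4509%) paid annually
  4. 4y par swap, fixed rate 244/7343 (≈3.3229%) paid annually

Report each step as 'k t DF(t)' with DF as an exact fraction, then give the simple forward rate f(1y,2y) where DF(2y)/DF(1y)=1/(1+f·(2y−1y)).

1 1 602/625
2 2 9267/10000
3 3 2259/2500
4 4 439/500
f(1y,2y) = ((602/625)/(9267/10000) − 1)/(1) = 365/9267 ≈ 3.9387%

step 1 [1y] zero: DF = P = 602/625 ≈ 0.963200
step 2 [2y] bond c/1=1/80: DF=(760259/800000 − 1/80·(0.963200))/(1+1/80) = 9267/10000 ≈ 0.926700
step 3 [3y] swap r/1=964/27935: DF=(1 − 964/27935·(0.963200+0.926700))/(1+964/27935) = 2259/2500 ≈ 0.903600
step 4 [4y] swap r/1=244/7343: DF=(1 − 244/7343·(0.963200+0.926700+0.903600))/(1+244/7343) = 439/500 ≈ 0.878000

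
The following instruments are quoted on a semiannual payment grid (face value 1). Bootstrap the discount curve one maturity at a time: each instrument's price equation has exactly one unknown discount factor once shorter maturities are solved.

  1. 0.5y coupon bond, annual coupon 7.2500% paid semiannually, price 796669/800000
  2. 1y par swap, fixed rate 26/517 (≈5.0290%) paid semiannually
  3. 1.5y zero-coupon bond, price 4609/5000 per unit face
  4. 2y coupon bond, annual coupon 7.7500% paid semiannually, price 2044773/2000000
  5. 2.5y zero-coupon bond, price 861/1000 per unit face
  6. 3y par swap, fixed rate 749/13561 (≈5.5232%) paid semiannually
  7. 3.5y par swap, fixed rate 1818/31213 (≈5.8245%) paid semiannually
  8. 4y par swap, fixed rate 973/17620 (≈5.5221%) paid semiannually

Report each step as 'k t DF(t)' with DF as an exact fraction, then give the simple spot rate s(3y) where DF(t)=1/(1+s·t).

1 1/2 961/1000
2 1 9519/10000
3 3/2 4609/5000
4 2 1757/2000
5 5/2 861/1000
6 3 4251/5000
7 7/2 4091/5000
8 4 4027/5000
s(3y) = (1/(4251/5000) − 1)/(3) = 749/12753 ≈ 5.8731%

step 1 [0.5y] bond c/2=29/800: DF=(796669/800000 − 29/800·(0))/(1+29/800) = 961/1000 ≈ 0.961000
step 2 [1y] swap r/2=13/517: DF=(1 − 13/517·(0.961000))/(1+13/517) = 9519/10000 ≈ 0.951900
step 3 [1.5y] zero: DF = P = 4609/5000 ≈ 0.921800
step 4 [2y] bond c/2=31/800: DF=(2044773/2000000 − 31/800·(0.961000+0.951900+0.921800))/(1+31/800) = 1757/2000 ≈ 0.878500
step 5 [2.5y] zero: DF = P = 861/1000 ≈ 0.861000
step 6 [3y] swap r/2=749/27122: DF=(1 − 749/27122·(0.961000+0.951900+0.921800+0.878500+0.861000))/(1+749/27122) = 4251/5000 ≈ 0.850200
step 7 [3.5y] swap r/2=909/31213: DF=(1 − 909/31213·(0.961000+0.951900+0.921800+0.878500+0.861000+0.850200))/(1+909/31213) = 4091/5000 ≈ 0.818200
step 8 [4y] swap r/2=973/35240: DF=(1 − 973/35240·(0.961000+0.951900+0.921800+0.878500+0.861000+0.850200+0.818200))/(1+973/35240) = 4027/5000 ≈ 0.805400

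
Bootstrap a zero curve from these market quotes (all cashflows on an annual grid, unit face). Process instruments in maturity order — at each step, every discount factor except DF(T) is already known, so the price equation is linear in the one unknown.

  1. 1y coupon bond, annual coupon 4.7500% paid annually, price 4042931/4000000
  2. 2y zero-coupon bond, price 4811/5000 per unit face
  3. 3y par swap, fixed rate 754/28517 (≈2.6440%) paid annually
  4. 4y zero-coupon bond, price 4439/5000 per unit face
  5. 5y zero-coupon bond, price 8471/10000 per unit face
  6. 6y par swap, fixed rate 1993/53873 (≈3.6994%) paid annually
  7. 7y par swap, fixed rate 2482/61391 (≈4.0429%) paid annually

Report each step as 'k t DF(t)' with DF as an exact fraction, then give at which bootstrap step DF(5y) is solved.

step 1 [1y] bond c/1=19/400: DF=(4042931/4000000 − 19/400·(0))/(1+19/400) = 9649/10000 ≈ 0.964900
step 2 [2y] zero: DF = P = 4811/5000 ≈ 0.962200
step 3 [3y] swap r/1=754/28517: DF=(1 − 754/28517·(0.964900+0.962200))/(1+754/28517) = 4623/5000 ≈ 0.924600
step 4 [4y] zero: DF = P = 4439/5000 ≈ 0.887800
step 5 [5y] zero: DF = P = 8471/10000 ≈ 0.847100
step 6 [6y] swap r/1=1993/53873: DF=(1 − 1993/53873·(0.964900+0.962200+0.924600+0.887800+0.847100))/(1+1993/53873) = 8007/10000 ≈ 0.800700
step 7 [7y] swap r/1=2482/61391: DF=(1 − 2482/61391·(0.964900+0.962200+0.924600+0.887800+0.847100+0.800700))/(1+2482/61391) = 3759/5000 ≈ 0.751800

1 1 9649/10000
2 2 4811/5000
3 3 4623/5000
4 4 4439/5000
5 5 8471/10000
6 6 8007/10000
7 7 3759/5000
DF(5y) is solved at step 5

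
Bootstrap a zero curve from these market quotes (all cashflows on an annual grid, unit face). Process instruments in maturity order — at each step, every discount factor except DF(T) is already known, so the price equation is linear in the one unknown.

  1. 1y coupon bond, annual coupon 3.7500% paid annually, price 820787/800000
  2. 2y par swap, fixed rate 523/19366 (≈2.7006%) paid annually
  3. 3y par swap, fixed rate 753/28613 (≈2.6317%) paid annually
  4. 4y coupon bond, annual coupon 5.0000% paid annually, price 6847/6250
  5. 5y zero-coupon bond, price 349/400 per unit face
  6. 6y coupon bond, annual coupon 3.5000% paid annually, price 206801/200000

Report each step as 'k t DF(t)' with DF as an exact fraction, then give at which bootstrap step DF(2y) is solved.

step 1 [1y] bond c/1=3/80: DF=(820787/800000 − 3/80·(0))/(1+3/80) = 9889/10000 ≈ 0.988900
step 2 [2y] swap r/1=523/19366: DF=(1 − 523/19366·(0.988900))/(1+523/19366) = 9477/10000 ≈ 0.947700
step 3 [3y] swap r/1=753/28613: DF=(1 − 753/28613·(0.988900+0.947700))/(1+753/28613) = 9247/10000 ≈ 0.924700
step 4 [4y] bond c/1=1/20: DF=(6847/6250 − 1/20·(0.988900+0.947700+0.924700))/(1+1/20) = 9071/10000 ≈ 0.907100
step 5 [5y] zero: DF = P = 349/400 ≈ 0.872500
step 6 [6y] bond c/1=7/200: DF=(206801/200000 − 7/200·(0.988900+0.947700+0.924700+0.907100+0.872500))/(1+7/200) = 8421/10000 ≈ 0.842100

1 1 9889/10000
2 2 9477/10000
3 3 9247/10000
4 4 9071/10000
5 5 349/400
6 6 8421/10000
DF(2y) is solved at step 2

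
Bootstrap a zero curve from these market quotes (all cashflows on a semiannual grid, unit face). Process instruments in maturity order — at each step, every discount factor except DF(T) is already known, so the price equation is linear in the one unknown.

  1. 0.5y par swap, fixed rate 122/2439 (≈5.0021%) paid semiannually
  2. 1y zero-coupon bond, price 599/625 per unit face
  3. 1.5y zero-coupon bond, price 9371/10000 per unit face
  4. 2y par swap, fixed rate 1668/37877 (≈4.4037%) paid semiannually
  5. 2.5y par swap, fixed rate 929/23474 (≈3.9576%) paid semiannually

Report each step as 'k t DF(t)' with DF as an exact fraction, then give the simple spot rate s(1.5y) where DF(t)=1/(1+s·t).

step 1 [0.5y] swap r/2=61/2439: DF=(1 − 61/2439·(0))/(1+61/2439) = 2439/2500 ≈ 0.975600
step 2 [1y] zero: DF = P = 599/625 ≈ 0.958400
step 3 [1.5y] zero: DF = P = 9371/10000 ≈ 0.937100
step 4 [2y] swap r/2=834/37877: DF=(1 − 834/37877·(0.975600+0.958400+0.937100))/(1+834/37877) = 4583/5000 ≈ 0.916600
step 5 [2.5y] swap r/2=929/46948: DF=(1 − 929/46948·(0.975600+0.958400+0.937100+0.916600))/(1+929/46948) = 9071/10000 ≈ 0.907100

1 1/2 2439/2500
2 1 599/625
3 3/2 9371/10000
4 2 4583/5000
5 5/2 9071/10000
s(1.5y) = (1/(9371/10000) − 1)/(3/2) = 1258/28113 ≈ 4.4748%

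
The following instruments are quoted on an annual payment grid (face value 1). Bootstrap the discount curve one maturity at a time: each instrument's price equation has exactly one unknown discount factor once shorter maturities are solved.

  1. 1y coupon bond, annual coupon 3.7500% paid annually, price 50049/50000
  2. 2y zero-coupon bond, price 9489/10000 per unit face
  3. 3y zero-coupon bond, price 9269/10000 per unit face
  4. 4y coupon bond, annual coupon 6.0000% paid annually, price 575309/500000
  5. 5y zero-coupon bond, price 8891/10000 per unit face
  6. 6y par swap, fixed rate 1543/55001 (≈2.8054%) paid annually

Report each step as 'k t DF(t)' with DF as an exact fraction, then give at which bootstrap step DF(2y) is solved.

1 1 603/625
2 2 9489/10000
3 3 9269/10000
4 4 9247/10000
5 5 8891/10000
6 6 8457/10000
DF(2y) is solved at step 2

step 1 [1y] bond c/1=3/80: DF=(50049/50000 − 3/80·(0))/(1+3/80) = 603/625 ≈ 0.964800
step 2 [2y] zero: DF = P = 9489/10000 ≈ 0.948900
step 3 [3y] zero: DF = P = 9269/10000 ≈ 0.926900
step 4 [4y] bond c/1=3/50: DF=(575309/500000 − 3/50·(0.964800+0.948900+0.926900))/(1+3/50) = 9247/10000 ≈ 0.924700
step 5 [5y] zero: DF = P = 8891/10000 ≈ 0.889100
step 6 [6y] swap r/1=1543/55001: DF=(1 − 1543/55001·(0.964800+0.948900+0.926900+0.924700+0.889100))/(1+1543/55001) = 8457/10000 ≈ 0.845700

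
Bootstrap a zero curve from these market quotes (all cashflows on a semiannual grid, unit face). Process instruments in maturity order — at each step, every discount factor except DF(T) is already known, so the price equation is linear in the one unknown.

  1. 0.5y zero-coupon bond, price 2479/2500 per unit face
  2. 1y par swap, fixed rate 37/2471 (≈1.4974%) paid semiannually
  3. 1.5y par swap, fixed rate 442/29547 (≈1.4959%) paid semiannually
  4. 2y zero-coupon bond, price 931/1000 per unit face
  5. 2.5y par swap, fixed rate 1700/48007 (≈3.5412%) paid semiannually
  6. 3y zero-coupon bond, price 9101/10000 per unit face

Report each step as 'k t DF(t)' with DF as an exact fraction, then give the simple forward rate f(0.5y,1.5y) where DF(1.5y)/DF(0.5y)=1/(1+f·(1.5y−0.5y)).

step 1 [0.5y] zero: DF = P = 2479/2500 ≈ 0.991600
step 2 [1y] swap r/2=37/4942: DF=(1 − 37/4942·(0.991600))/(1+37/4942) = 2463/2500 ≈ 0.985200
step 3 [1.5y] swap r/2=221/29547: DF=(1 − 221/29547·(0.991600+0.985200))/(1+221/29547) = 9779/10000 ≈ 0.977900
step 4 [2y] zero: DF = P = 931/1000 ≈ 0.931000
step 5 [2.5y] swap r/2=850/48007: DF=(1 − 850/48007·(0.991600+0.985200+0.977900+0.931000))/(1+850/48007) = 183/200 ≈ 0.915000
step 6 [3y] zero: DF = P = 9101/10000 ≈ 0.910100

1 1/2 2479/2500
2 1 2463/2500
3 3/2 9779/10000
4 2 931/1000
5 5/2 183/200
6 3 9101/10000
f(0.5y,1.5y) = ((2479/2500)/(9779/10000) − 1)/(1) = 137/9779 ≈ 1.4010%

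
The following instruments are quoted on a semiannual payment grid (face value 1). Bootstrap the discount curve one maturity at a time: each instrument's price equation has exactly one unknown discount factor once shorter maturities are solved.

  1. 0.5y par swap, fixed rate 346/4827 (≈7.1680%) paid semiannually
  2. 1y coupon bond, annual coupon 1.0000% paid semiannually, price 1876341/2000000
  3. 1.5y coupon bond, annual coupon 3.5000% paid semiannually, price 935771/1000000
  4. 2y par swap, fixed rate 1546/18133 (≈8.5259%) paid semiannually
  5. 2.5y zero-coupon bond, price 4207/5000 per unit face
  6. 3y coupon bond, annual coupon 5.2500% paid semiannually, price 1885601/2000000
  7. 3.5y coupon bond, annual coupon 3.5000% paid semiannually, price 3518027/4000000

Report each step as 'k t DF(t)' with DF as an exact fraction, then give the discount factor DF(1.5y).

1 1/2 4827/5000
2 1 9287/10000
3 3/2 8871/10000
4 2 4227/5000
5 5/2 4207/5000
6 3 2011/2500
7 7/2 7737/10000
DF(1.5y) = 8871/10000 ≈ 0.887100

step 1 [0.5y] swap r/2=173/4827: DF=(1 − 173/4827·(0))/(1+173/4827) = 4827/5000 ≈ 0.965400
step 2 [1y] bond c/2=1/200: DF=(1876341/2000000 − 1/200·(0.965400))/(1+1/200) = 9287/10000 ≈ 0.928700
step 3 [1.5y] bond c/2=7/400: DF=(935771/1000000 − 7/400·(0.965400+0.928700))/(1+7/400) = 8871/10000 ≈ 0.887100
step 4 [2y] swap r/2=773/18133: DF=(1 − 773/18133·(0.965400+0.928700+0.887100))/(1+773/18133) = 4227/5000 ≈ 0.845400
step 5 [2.5y] zero: DF = P = 4207/5000 ≈ 0.841400
step 6 [3y] bond c/2=21/800: DF=(1885601/2000000 − 21/800·(0.965400+0.928700+0.887100+0.845400+0.841400))/(1+21/800) = 2011/2500 ≈ 0.804400
step 7 [3.5y] bond c/2=7/400: DF=(3518027/4000000 − 7/400·(0.965400+0.928700+0.887100+0.845400+0.841400+0.804400))/(1+7/400) = 7737/10000 ≈ 0.773700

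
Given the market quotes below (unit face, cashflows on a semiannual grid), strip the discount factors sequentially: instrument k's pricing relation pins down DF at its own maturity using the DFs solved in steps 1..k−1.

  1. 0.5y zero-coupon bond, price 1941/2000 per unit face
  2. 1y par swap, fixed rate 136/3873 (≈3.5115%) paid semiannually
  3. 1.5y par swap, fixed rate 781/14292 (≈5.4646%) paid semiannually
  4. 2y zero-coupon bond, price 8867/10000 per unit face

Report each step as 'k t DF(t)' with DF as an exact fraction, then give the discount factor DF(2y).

step 1 [0.5y] zero: DF = P = 1941/2000 ≈ 0.970500
step 2 [1y] swap r/2=68/3873: DF=(1 − 68/3873·(0.970500))/(1+68/3873) = 483/500 ≈ 0.966000
step 3 [1.5y] swap r/2=781/28584: DF=(1 − 781/28584·(0.970500+0.966000))/(1+781/28584) = 9219/10000 ≈ 0.921900
step 4 [2y] zero: DF = P = 8867/10000 ≈ 0.886700

1 1/2 1941/2000
2 1 483/500
3 3/2 9219/10000
4 2 8867/10000
DF(2y) = 8867/10000 ≈ 0.886700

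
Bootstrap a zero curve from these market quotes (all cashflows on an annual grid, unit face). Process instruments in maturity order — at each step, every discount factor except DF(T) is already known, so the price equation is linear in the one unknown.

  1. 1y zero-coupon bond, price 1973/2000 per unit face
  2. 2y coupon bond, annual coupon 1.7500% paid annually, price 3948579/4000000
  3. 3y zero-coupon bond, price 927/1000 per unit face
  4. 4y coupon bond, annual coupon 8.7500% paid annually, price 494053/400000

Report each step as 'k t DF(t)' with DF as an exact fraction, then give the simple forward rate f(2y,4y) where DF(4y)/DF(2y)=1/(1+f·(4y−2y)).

step 1 [1y] zero: DF = P = 1973/2000 ≈ 0.986500
step 2 [2y] bond c/1=7/400: DF=(3948579/4000000 − 7/400·(0.986500))/(1+7/400) = 2383/2500 ≈ 0.953200
step 3 [3y] zero: DF = P = 927/1000 ≈ 0.927000
step 4 [4y] bond c/1=7/80: DF=(494053/400000 − 7/80·(0.986500+0.953200+0.927000))/(1+7/80) = 9051/10000 ≈ 0.905100

1 1 1973/2000
2 2 2383/2500
3 3 927/1000
4 4 9051/10000
f(2y,4y) = ((2383/2500)/(9051/10000) − 1)/(2) = 481/18102 ≈ 2.6572%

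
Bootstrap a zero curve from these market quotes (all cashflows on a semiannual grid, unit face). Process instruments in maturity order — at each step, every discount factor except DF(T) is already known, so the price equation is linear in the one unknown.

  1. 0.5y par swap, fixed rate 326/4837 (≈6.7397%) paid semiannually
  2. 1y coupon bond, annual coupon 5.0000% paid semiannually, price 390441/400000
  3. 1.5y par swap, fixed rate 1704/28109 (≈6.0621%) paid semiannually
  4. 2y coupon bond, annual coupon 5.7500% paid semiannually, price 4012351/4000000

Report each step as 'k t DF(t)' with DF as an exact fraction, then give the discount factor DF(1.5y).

1 1/2 4837/5000
2 1 9287/10000
3 3/2 2287/2500
4 2 1793/2000
DF(1.5y) = 2287/2500 ≈ 0.914800

step 1 [0.5y] swap r/2=163/4837: DF=(1 − 163/4837·(0))/(1+163/4837) = 4837/5000 ≈ 0.967400
step 2 [1y] bond c/2=1/40: DF=(390441/400000 − 1/40·(0.967400))/(1+1/40) = 9287/10000 ≈ 0.928700
step 3 [1.5y] swap r/2=852/28109: DF=(1 − 852/28109·(0.967400+0.928700))/(1+852/28109) = 2287/2500 ≈ 0.914800
step 4 [2y] bond c/2=23/800: DF=(4012351/4000000 − 23/800·(0.967400+0.928700+0.914800))/(1+23/800) = 1793/2000 ≈ 0.896500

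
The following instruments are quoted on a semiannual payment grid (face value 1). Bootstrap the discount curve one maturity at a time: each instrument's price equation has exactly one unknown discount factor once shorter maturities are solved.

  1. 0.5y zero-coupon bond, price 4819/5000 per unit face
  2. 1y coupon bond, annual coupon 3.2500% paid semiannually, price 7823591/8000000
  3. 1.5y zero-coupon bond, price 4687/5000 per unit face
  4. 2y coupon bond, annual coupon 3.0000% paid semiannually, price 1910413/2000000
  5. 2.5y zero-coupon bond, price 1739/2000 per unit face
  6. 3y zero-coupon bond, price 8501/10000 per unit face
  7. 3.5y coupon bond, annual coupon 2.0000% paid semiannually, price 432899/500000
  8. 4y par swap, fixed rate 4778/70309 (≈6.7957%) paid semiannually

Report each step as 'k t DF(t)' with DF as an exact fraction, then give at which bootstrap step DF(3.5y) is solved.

1 1/2 4819/5000
2 1 9469/10000
3 3/2 4687/5000
4 2 899/1000
5 5/2 1739/2000
6 3 8501/10000
7 7/2 8031/10000
8 4 7611/10000
DF(3.5y) is solved at step 7

step 1 [0.5y] zero: DF = P = 4819/5000 ≈ 0.963800
step 2 [1y] bond c/2=13/800: DF=(7823591/8000000 − 13/800·(0.963800))/(1+13/800) = 9469/10000 ≈ 0.946900
step 3 [1.5y] zero: DF = P = 4687/5000 ≈ 0.937400
step 4 [2y] bond c/2=3/200: DF=(1910413/2000000 − 3/200·(0.963800+0.946900+0.937400))/(1+3/200) = 899/1000 ≈ 0.899000
step 5 [2.5y] zero: DF = P = 1739/2000 ≈ 0.869500
step 6 [3y] zero: DF = P = 8501/10000 ≈ 0.850100
step 7 [3.5y] bond c/2=1/100: DF=(432899/500000 − 1/100·(0.963800+0.946900+0.937400+0.899000+0.869500+0.850100))/(1+1/100) = 8031/10000 ≈ 0.803100
step 8 [4y] swap r/2=2389/70309: DF=(1 − 2389/70309·(0.963800+0.946900+0.937400+0.899000+0.869500+0.850100+0.803100))/(1+2389/70309) = 7611/10000 ≈ 0.761100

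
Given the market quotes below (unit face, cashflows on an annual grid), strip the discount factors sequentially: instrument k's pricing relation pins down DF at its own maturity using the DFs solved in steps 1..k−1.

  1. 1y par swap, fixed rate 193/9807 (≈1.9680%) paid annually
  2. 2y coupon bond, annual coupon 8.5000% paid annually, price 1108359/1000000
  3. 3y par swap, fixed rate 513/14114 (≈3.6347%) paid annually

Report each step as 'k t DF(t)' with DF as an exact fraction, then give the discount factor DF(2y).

step 1 [1y] swap r/1=193/9807: DF=(1 − 193/9807·(0))/(1+193/9807) = 9807/10000 ≈ 0.980700
step 2 [2y] bond c/1=17/200: DF=(1108359/1000000 − 17/200·(0.980700))/(1+17/200) = 9447/10000 ≈ 0.944700
step 3 [3y] swap r/1=513/14114: DF=(1 − 513/14114·(0.980700+0.944700))/(1+513/14114) = 4487/5000 ≈ 0.897400

1 1 9807/10000
2 2 9447/10000
3 3 4487/5000
DF(2y) = 9447/10000 ≈ 0.944700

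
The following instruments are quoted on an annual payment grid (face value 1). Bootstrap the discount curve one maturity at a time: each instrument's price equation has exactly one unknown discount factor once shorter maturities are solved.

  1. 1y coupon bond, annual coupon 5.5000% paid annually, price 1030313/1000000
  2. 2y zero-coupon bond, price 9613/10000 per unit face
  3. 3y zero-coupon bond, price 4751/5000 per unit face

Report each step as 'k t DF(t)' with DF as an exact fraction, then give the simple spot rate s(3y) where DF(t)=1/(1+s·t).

1 1 4883/5000
2 2 9613/10000
3 3 4751/5000
s(3y) = (1/(4751/5000) − 1)/(3) = 83/4751 ≈ 1.7470%

step 1 [1y] bond c/1=11/200: DF=(1030313/1000000 − 11/200·(0))/(1+11/200) = 4883/5000 ≈ 0.976600
step 2 [2y] zero: DF = P = 9613/10000 ≈ 0.961300
step 3 [3y] zero: DF = P = 4751/5000 ≈ 0.950200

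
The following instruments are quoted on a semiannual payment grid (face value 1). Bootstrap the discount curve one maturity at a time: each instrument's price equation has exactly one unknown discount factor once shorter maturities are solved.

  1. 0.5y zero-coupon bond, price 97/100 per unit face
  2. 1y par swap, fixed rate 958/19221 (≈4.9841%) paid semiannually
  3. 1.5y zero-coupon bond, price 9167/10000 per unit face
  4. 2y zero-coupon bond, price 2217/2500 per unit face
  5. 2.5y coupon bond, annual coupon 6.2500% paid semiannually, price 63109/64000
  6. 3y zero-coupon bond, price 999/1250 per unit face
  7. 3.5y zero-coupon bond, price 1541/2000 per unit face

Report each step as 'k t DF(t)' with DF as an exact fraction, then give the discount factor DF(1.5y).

step 1 [0.5y] zero: DF = P = 97/100 ≈ 0.970000
step 2 [1y] swap r/2=479/19221: DF=(1 − 479/19221·(0.970000))/(1+479/19221) = 9521/10000 ≈ 0.952100
step 3 [1.5y] zero: DF = P = 9167/10000 ≈ 0.916700
step 4 [2y] zero: DF = P = 2217/2500 ≈ 0.886800
step 5 [2.5y] bond c/2=1/32: DF=(63109/64000 − 1/32·(0.970000+0.952100+0.916700+0.886800))/(1+1/32) = 8433/10000 ≈ 0.843300
step 6 [3y] zero: DF = P = 999/1250 ≈ 0.799200
step 7 [3.5y] zero: DF = P = 1541/2000 ≈ 0.770500

1 1/2 97/100
2 1 9521/10000
3 3/2 9167/10000
4 2 2217/2500
5 5/2 8433/10000
6 3 999/1250
7 7/2 1541/2000
DF(1.5y) = 9167/10000 ≈ 0.916700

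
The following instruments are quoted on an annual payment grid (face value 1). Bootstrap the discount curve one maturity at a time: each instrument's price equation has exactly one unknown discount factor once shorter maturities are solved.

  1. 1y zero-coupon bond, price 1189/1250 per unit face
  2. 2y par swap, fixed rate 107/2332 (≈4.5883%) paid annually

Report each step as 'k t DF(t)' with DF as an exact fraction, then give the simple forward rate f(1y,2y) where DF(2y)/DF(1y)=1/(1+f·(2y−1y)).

step 1 [1y] zero: DF = P = 1189/1250 ≈ 0.951200
step 2 [2y] swap r/1=107/2332: DF=(1 − 107/2332·(0.951200))/(1+107/2332) = 1143/1250 ≈ 0.914400

1 1 1189/1250
2 2 1143/1250
f(1y,2y) = ((1189/1250)/(1143/1250) − 1)/(1) = 46/1143 ≈ 4.0245%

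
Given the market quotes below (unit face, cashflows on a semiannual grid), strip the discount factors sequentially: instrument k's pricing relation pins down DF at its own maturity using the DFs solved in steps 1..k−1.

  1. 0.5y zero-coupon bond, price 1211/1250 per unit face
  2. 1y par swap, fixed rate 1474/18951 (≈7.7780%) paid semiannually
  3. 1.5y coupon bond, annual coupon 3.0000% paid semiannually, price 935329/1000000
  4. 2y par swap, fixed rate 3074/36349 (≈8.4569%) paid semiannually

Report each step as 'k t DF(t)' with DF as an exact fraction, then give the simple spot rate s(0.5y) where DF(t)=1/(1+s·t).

1 1/2 1211/1250
2 1 9263/10000
3 3/2 1787/2000
4 2 8463/10000
s(0.5y) = (1/(1211/1250) − 1)/(1/2) = 78/1211 ≈ 6.4410%

step 1 [0.5y] zero: DF = P = 1211/1250 ≈ 0.968800
step 2 [1y] swap r/2=737/18951: DF=(1 − 737/18951·(0.968800))/(1+737/18951) = 9263/10000 ≈ 0.926300
step 3 [1.5y] bond c/2=3/200: DF=(935329/1000000 − 3/200·(0.968800+0.926300))/(1+3/200) = 1787/2000 ≈ 0.893500
step 4 [2y] swap r/2=1537/36349: DF=(1 − 1537/36349·(0.968800+0.926300+0.893500))/(1+1537/36349) = 8463/10000 ≈ 0.846300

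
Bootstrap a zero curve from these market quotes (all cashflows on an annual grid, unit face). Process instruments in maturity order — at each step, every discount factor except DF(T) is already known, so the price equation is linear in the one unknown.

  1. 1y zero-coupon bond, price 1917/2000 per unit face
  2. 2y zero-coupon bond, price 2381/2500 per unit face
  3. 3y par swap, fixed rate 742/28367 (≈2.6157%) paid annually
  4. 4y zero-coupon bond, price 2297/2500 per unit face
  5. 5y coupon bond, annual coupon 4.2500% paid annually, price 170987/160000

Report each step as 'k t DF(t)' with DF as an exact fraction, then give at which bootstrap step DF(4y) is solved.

1 1 1917/2000
2 2 2381/2500
3 3 4629/5000
4 4 2297/2500
5 5 109/125
DF(4y) is solved at step 4

step 1 [1y] zero: DF = P = 1917/2000 ≈ 0.958500
step 2 [2y] zero: DF = P = 2381/2500 ≈ 0.952400
step 3 [3y] swap r/1=742/28367: DF=(1 − 742/28367·(0.958500+0.952400))/(1+742/28367) = 4629/5000 ≈ 0.925800
step 4 [4y] zero: DF = P = 2297/2500 ≈ 0.918800
step 5 [5y] bond c/1=17/400: DF=(170987/160000 − 17/400·(0.958500+0.952400+0.925800+0.918800))/(1+17/400) = 109/125 ≈ 0.872000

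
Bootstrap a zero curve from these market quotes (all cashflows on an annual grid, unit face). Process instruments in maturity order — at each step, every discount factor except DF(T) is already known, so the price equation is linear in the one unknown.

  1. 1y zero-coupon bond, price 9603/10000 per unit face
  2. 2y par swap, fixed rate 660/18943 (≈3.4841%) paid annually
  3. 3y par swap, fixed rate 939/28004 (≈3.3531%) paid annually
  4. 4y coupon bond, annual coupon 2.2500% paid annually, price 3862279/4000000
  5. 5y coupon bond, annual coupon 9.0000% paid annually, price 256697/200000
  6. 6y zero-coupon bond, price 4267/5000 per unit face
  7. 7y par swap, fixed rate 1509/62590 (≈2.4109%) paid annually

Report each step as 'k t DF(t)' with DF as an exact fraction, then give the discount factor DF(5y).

1 1 9603/10000
2 2 467/500
3 3 9061/10000
4 4 8827/10000
5 5 4367/5000
6 6 4267/5000
7 7 8491/10000
DF(5y) = 4367/5000 ≈ 0.873400

step 1 [1y] zero: DF = P = 9603/10000 ≈ 0.960300
step 2 [2y] swap r/1=660/18943: DF=(1 − 660/18943·(0.960300))/(1+660/18943) = 467/500 ≈ 0.934000
step 3 [3y] swap r/1=939/28004: DF=(1 − 939/28004·(0.960300+0.934000))/(1+939/28004) = 9061/10000 ≈ 0.906100
step 4 [4y] bond c/1=9/400: DF=(3862279/4000000 − 9/400·(0.960300+0.934000+0.906100))/(1+9/400) = 8827/10000 ≈ 0.882700
step 5 [5y] bond c/1=9/100: DF=(256697/200000 − 9/100·(0.960300+0.934000+0.906100+0.882700))/(1+9/100) = 4367/5000 ≈ 0.873400
step 6 [6y] zero: DF = P = 4267/5000 ≈ 0.853400
step 7 [7y] swap r/1=1509/62590: DF=(1 − 1509/62590·(0.960300+0.934000+0.906100+0.882700+0.873400+0.853400))/(1+1509/62590) = 8491/10000 ≈ 0.849100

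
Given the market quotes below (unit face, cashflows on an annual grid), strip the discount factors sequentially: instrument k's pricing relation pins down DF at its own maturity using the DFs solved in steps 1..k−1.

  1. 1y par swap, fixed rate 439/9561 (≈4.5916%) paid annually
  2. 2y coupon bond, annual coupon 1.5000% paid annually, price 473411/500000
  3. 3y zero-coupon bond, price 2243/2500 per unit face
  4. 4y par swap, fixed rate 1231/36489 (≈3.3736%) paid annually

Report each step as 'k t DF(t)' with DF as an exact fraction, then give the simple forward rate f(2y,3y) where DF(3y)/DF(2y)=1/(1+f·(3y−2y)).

1 1 9561/10000
2 2 9187/10000
3 3 2243/2500
4 4 8769/10000
f(2y,3y) = ((9187/10000)/(2243/2500) − 1)/(1) = 215/8972 ≈ 2.3963%

step 1 [1y] swap r/1=439/9561: DF=(1 − 439/9561·(0))/(1+439/9561) = 9561/10000 ≈ 0.956100
step 2 [2y] bond c/1=3/200: DF=(473411/500000 − 3/200·(0.956100))/(1+3/200) = 9187/10000 ≈ 0.918700
step 3 [3y] zero: DF = P = 2243/2500 ≈ 0.897200
step 4 [4y] swap r/1=1231/36489: DF=(1 − 1231/36489·(0.956100+0.918700+0.897200))/(1+1231/36489) = 8769/10000 ≈ 0.876900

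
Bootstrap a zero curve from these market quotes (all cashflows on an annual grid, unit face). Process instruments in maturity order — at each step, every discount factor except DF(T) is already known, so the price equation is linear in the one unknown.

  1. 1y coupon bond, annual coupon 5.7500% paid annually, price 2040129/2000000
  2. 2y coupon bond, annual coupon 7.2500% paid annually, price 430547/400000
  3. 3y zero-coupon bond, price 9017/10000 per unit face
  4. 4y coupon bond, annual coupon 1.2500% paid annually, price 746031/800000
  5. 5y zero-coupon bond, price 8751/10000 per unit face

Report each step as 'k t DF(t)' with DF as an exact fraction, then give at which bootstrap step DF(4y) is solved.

1 1 4823/5000
2 2 1173/1250
3 3 9017/10000
4 4 554/625
5 5 8751/10000
DF(4y) is solved at step 4

step 1 [1y] bond c/1=23/400: DF=(2040129/2000000 − 23/400·(0))/(1+23/400) = 4823/5000 ≈ 0.964600
step 2 [2y] bond c/1=29/400: DF=(430547/400000 − 29/400·(0.964600))/(1+29/400) = 1173/1250 ≈ 0.938400
step 3 [3y] zero: DF = P = 9017/10000 ≈ 0.901700
step 4 [4y] bond c/1=1/80: DF=(746031/800000 − 1/80·(0.964600+0.938400+0.901700))/(1+1/80) = 554/625 ≈ 0.886400
step 5 [5y] zero: DF = P = 8751/10000 ≈ 0.875100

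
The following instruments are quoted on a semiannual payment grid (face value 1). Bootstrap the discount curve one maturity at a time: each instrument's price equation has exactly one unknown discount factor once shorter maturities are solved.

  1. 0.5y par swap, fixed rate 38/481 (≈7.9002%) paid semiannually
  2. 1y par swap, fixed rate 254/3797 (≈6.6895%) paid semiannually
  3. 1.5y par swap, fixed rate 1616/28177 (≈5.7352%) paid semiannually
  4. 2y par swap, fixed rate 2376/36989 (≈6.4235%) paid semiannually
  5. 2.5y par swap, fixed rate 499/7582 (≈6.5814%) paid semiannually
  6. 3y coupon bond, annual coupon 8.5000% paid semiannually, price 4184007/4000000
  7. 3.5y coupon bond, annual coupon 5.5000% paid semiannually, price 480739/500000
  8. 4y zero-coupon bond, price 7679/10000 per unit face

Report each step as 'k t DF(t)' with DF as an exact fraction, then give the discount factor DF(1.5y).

1 1/2 481/500
2 1 1873/2000
3 3/2 1149/1250
4 2 2203/2500
5 5/2 8503/10000
6 3 8179/10000
7 7/2 7921/10000
8 4 7679/10000
DF(1.5y) = 1149/1250 ≈ 0.919200

step 1 [0.5y] swap r/2=19/481: DF=(1 − 19/481·(0))/(1+19/481) = 481/500 ≈ 0.962000
step 2 [1y] swap r/2=127/3797: DF=(1 − 127/3797·(0.962000))/(1+127/3797) = 1873/2000 ≈ 0.936500
step 3 [1.5y] swap r/2=808/28177: DF=(1 − 808/28177·(0.962000+0.936500))/(1+808/28177) = 1149/1250 ≈ 0.919200
step 4 [2y] swap r/2=1188/36989: DF=(1 − 1188/36989·(0.962000+0.936500+0.919200))/(1+1188/36989) = 2203/2500 ≈ 0.881200
step 5 [2.5y] swap r/2=499/15164: DF=(1 − 499/15164·(0.962000+0.936500+0.919200+0.881200))/(1+499/15164) = 8503/10000 ≈ 0.850300
step 6 [3y] bond c/2=17/400: DF=(4184007/4000000 − 17/400·(0.962000+0.936500+0.919200+0.881200+0.850300))/(1+17/400) = 8179/10000 ≈ 0.817900
step 7 [3.5y] bond c/2=11/400: DF=(480739/500000 − 11/400·(0.962000+0.936500+0.919200+0.881200+0.850300+0.817900))/(1+11/400) = 7921/10000 ≈ 0.792100
step 8 [4y] zero: DF = P = 7679/10000 ≈ 0.767900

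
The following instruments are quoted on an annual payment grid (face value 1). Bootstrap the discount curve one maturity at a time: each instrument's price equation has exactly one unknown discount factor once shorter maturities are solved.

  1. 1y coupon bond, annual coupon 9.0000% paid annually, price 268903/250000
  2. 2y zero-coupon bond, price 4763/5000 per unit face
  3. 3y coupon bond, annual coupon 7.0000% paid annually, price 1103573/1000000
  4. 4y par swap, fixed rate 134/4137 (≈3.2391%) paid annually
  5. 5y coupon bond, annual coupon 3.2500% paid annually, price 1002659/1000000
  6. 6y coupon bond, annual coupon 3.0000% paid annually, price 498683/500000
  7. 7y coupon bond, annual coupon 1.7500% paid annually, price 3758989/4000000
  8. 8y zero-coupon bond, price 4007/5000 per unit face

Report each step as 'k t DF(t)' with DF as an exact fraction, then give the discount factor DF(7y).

1 1 2467/2500
2 2 4763/5000
3 3 1809/2000
4 4 4397/5000
5 5 8539/10000
6 6 167/200
7 7 1661/2000
8 8 4007/5000
DF(7y) = 1661/2000 ≈ 0.830500

step 1 [1y] bond c/1=9/100: DF=(268903/250000 − 9/100·(0))/(1+9/100) = 2467/2500 ≈ 0.986800
step 2 [2y] zero: DF = P = 4763/5000 ≈ 0.952600
step 3 [3y] bond c/1=7/100: DF=(1103573/1000000 − 7/100·(0.986800+0.952600))/(1+7/100) = 1809/2000 ≈ 0.904500
step 4 [4y] swap r/1=134/4137: DF=(1 − 134/4137·(0.986800+0.952600+0.904500))/(1+134/4137) = 4397/5000 ≈ 0.879400
step 5 [5y] bond c/1=13/400: DF=(1002659/1000000 − 13/400·(0.986800+0.952600+0.904500+0.879400))/(1+13/400) = 8539/10000 ≈ 0.853900
step 6 [6y] bond c/1=3/100: DF=(498683/500000 − 3/100·(0.986800+0.952600+0.904500+0.879400+0.853900))/(1+3/100) = 167/200 ≈ 0.835000
step 7 [7y] bond c/1=7/400: DF=(3758989/4000000 − 7/400·(0.986800+0.952600+0.904500+0.879400+0.853900+0.835000))/(1+7/400) = 1661/2000 ≈ 0.830500
step 8 [8y] zero: DF = P = 4007/5000 ≈ 0.801400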